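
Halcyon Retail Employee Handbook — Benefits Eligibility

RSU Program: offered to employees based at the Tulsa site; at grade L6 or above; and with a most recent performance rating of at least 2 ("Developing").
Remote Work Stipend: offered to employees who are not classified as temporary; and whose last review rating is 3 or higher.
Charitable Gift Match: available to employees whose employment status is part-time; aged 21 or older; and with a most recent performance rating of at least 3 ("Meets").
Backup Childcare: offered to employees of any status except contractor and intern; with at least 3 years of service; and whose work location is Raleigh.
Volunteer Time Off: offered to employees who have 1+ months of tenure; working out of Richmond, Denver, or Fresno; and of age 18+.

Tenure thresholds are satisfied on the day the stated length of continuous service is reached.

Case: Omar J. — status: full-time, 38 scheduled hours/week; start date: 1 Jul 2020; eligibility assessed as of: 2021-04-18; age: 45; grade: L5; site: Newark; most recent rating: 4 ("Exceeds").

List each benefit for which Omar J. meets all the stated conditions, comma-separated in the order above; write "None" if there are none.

Service from 1 Jul 2020 to 2021-04-18: 291 days.
RSU Program — site Newark ✗ (not Tulsa) → not eligible.
Remote Work Stipend — status full-time ✓ (not excluded); rating 4 ≥ 3 ✓ → eligible.
Charitable Gift Match — status full-time ✗ (requires part-time) → not eligible.
Backup Childcare — status full-time ✓ (not excluded); service 291 days < 3 years (≈1095 days) ✗ → not eligible.
Volunteer Time Off — service 291 days ≥ 1 month (≈30 days) ✓; site Newark ✗ (not Richmond, Denver, or Fresno) → not eligible.

Remote Work Stipend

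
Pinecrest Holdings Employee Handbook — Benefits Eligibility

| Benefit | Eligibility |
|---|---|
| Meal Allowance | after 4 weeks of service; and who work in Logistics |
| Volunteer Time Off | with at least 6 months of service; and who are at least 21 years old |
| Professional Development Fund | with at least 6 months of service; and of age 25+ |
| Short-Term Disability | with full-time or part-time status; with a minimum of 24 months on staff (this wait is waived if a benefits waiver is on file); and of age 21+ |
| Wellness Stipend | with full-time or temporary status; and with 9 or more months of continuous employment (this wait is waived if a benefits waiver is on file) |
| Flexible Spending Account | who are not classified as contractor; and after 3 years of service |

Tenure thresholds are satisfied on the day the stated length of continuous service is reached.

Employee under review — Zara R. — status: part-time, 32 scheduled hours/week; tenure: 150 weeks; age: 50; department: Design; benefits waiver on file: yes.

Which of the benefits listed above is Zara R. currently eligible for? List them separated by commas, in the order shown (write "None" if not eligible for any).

Volunteer Time Off, Professional Development Fund, Short-Term Disability

Meal Allowance — service 150 weeks ≥ 4 weeks ✓; dept Design ✗ → not eligible.
Volunteer Time Off — service 150 weeks ≥ 6 months (≈180 days) ✓; age 50 ≥ 21 ✓ → eligible.
Professional Development Fund — service 150 weeks ≥ 6 months (≈180 days) ✓; age 50 ≥ 25 ✓ → eligible.
Short-Term Disability — status part-time ✓; benefits waiver on file ✓; age 50 ≥ 21 ✓ → eligible.
Wellness Stipend — status part-time ✗ (requires full-time or temporary) → not eligible.
Flexible Spending Account — status part-time ✓ (not excluded); service 150 weeks < 3 years (≈1095 days) ✗ → not eligible.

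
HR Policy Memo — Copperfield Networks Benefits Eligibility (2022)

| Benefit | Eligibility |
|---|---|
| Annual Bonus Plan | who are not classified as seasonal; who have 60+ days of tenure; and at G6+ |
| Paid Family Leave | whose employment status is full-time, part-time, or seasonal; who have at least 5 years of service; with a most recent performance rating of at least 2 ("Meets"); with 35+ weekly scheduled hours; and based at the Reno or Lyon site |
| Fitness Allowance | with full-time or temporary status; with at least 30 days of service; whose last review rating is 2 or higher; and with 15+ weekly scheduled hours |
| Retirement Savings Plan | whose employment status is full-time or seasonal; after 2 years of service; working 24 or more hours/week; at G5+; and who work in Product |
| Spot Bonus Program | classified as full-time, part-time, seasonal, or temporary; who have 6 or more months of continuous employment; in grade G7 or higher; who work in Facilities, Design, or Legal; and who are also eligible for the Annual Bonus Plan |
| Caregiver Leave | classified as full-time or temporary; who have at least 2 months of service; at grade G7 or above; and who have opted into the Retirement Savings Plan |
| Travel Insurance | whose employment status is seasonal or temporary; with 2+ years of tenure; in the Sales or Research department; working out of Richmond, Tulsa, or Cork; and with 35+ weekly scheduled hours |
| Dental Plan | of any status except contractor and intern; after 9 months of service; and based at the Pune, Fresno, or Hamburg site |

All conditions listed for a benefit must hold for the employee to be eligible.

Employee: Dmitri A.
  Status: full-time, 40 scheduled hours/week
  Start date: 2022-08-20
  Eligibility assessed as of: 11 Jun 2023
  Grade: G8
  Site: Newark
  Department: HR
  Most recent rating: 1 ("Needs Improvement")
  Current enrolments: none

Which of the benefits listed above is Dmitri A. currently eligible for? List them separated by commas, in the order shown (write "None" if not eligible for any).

Annual Bonus Plan

Service from 2022-08-20 to 11 Jun 2023: 295 days.
Annual Bonus Plan — status full-time ✓ (not excluded); service 295 days ≥ 60 days ✓; grade G8 ≥ G6 ✓ → eligible.
Paid Family Leave — status full-time ✓; service 295 days < 5 years (≈1825 days) ✗ → not eligible.
Fitness Allowance — status full-time ✓; service 295 days ≥ 30 days ✓; rating 1 < 2 ✗ → not eligible.
Retirement Savings Plan — status full-time ✓; service 295 days < 2 years (≈730 days) ✗ → not eligible.
Spot Bonus Program — status full-time ✓; service 295 days ≥ 6 months (≈180 days) ✓; grade G8 ≥ G7 ✓; dept HR ✗ → not eligible.
Caregiver Leave — status full-time ✓; service 295 days ≥ 2 months (≈60 days) ✓; grade G8 ≥ G7 ✓; not enrolled in Retirement Savings Plan ✗ → not eligible.
Travel Insurance — status full-time ✗ (requires seasonal or temporary) → not eligible.
Dental Plan — status full-time ✓ (not excluded); service 295 days ≥ 9 months (≈270 days) ✓; site Newark ✗ (not Pune, Fresno, or Hamburg) → not eligible.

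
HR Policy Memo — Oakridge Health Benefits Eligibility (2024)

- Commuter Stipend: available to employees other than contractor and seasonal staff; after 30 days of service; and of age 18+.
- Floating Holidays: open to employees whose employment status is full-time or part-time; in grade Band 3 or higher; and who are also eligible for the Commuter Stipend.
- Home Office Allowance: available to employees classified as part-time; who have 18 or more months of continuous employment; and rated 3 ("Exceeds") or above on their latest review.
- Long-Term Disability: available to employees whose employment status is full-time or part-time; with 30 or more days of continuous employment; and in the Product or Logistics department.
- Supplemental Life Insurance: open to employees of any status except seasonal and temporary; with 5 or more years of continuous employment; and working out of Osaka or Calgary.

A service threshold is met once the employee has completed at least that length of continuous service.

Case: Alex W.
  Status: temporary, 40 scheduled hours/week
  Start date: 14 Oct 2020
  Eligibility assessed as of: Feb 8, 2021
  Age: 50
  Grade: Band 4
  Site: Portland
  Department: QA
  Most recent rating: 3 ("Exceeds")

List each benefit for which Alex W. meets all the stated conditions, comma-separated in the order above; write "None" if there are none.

Commuter Stipend

Service from 14 Oct 2020 to Feb 8, 2021: 117 days.
Commuter Stipend — status temporary ✓ (not excluded); service 117 days ≥ 30 days ✓; age 50 ≥ 18 ✓ → eligible.
Floating Holidays — status temporary ✗ (requires full-time or part-time) → not eligible.
Home Office Allowance — status temporary ✗ (requires part-time) → not eligible.
Long-Term Disability — status temporary ✗ (requires full-time or part-time) → not eligible.
Supplemental Life Insurance — status temporary ✗ (excluded) → not eligible.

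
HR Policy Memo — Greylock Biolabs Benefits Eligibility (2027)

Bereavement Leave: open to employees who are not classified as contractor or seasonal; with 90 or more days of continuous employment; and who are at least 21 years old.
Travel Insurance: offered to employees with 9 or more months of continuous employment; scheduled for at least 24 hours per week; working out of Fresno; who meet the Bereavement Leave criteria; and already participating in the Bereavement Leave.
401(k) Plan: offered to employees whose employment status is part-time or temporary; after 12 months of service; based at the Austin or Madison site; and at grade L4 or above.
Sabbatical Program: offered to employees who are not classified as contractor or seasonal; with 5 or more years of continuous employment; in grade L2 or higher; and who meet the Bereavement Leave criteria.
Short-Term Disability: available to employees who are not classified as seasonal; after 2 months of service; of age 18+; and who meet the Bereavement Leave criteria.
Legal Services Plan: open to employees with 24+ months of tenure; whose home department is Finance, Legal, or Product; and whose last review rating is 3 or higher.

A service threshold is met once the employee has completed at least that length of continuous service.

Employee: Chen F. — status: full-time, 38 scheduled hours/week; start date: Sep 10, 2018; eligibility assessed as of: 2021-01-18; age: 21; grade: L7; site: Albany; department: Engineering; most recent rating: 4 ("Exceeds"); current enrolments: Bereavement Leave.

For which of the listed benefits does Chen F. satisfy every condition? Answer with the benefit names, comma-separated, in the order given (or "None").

Service from Sep 10, 2018 to 2021-01-18: 861 days.
Bereavement Leave — status full-time ✓ (not excluded); service 861 days ≥ 90 days ✓; age 21 ≥ 21 ✓ → eligible.
Travel Insurance — service 861 days ≥ 9 months (≈270 days) ✓; 38 hrs/wk ≥ 24 ✓; site Albany ✗ (not Fresno) → not eligible.
401(k) Plan — status full-time ✗ (requires part-time or temporary) → not eligible.
Sabbatical Program — status full-time ✓ (not excluded); service 861 days < 5 years (≈1825 days) ✗ → not eligible.
Short-Term Disability — status full-time ✓ (not excluded); service 861 days ≥ 2 months (≈60 days) ✓; age 21 ≥ 18 ✓; eligible for Bereavement Leave ✓ → eligible.
Legal Services Plan — service 861 days ≥ 24 months (≈720 days) ✓; dept Engineering ✗ → not eligible.

Bereavement Leave, Short-Term Disability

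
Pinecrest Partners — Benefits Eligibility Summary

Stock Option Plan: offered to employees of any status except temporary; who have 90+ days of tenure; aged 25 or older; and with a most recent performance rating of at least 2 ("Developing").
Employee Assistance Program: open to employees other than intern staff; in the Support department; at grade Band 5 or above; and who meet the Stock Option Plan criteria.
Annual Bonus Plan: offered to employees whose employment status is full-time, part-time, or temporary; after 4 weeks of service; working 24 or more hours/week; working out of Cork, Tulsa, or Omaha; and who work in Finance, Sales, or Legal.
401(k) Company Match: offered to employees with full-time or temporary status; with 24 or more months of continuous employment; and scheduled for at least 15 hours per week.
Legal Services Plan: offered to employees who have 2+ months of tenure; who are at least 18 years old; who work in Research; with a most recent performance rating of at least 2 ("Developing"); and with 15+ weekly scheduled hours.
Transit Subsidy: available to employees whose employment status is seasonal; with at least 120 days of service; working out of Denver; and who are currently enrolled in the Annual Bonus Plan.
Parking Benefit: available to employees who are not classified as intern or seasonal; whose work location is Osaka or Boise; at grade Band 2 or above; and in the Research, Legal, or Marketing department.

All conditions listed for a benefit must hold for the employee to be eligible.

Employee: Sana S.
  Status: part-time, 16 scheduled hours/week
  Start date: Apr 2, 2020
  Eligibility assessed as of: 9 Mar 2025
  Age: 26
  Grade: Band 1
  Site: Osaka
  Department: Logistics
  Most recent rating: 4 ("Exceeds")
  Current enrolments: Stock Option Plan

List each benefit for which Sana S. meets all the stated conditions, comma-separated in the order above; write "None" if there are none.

Stock Option Plan

Service from Apr 2, 2020 to 9 Mar 2025: 1802 days.
Stock Option Plan — status part-time ✓ (not excluded); service 1802 days ≥ 90 days ✓; age 26 ≥ 25 ✓; rating 4 ≥ 2 ✓ → eligible.
Employee Assistance Program — status part-time ✓ (not excluded); dept Logistics ✗ → not eligible.
Annual Bonus Plan — status part-time ✓; service 1802 days ≥ 4 weeks (≈28 days) ✓; 16 hrs/wk < 24 ✗ → not eligible.
401(k) Company Match — status part-time ✗ (requires full-time or temporary) → not eligible.
Legal Services Plan — service 1802 days ≥ 2 months (≈60 days) ✓; age 26 ≥ 18 ✓; dept Logistics ✗ → not eligible.
Transit Subsidy — status part-time ✗ (requires seasonal) → not eligible.
Parking Benefit — status part-time ✓ (not excluded); site Osaka ✓; grade Band 1 < Band 2 ✗ → not eligible.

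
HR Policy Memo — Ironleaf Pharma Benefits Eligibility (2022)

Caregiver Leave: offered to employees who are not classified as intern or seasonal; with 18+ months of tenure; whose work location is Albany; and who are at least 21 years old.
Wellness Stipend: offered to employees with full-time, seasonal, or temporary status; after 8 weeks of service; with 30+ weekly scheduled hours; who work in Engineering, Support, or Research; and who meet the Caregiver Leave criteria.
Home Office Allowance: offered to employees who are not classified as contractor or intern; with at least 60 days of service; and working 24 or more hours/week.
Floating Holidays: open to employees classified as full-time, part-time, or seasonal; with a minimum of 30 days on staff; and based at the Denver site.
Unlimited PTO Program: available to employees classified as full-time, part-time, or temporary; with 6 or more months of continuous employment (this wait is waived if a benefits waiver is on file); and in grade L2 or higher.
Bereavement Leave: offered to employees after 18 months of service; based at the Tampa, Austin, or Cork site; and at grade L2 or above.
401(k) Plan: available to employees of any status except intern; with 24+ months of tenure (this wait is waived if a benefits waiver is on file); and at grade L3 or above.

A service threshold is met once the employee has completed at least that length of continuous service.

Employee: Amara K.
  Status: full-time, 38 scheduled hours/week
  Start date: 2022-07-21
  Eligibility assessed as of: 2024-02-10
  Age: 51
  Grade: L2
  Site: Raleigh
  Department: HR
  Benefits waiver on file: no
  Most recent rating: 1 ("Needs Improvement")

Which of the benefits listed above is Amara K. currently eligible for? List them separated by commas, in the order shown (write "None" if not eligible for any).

Service from 2022-07-21 to 2024-02-10: 569 days.
Caregiver Leave — status full-time ✓ (not excluded); service 569 days ≥ 18 months (≈540 days) ✓; site Raleigh ✗ (not Albany) → not eligible.
Wellness Stipend — status full-time ✓; service 569 days ≥ 8 weeks (≈56 days) ✓; 38 hrs/wk ≥ 30 ✓; dept HR ✗ → not eligible.
Home Office Allowance — status full-time ✓ (not excluded); service 569 days ≥ 60 days ✓; 38 hrs/wk ≥ 24 ✓ → eligible.
Floating Holidays — status full-time ✓; service 569 days ≥ 30 days ✓; site Raleigh ✗ (not Denver) → not eligible.
Unlimited PTO Program — status full-time ✓; no waiver, service 569 days ≥ 6 months (≈180 days) ✓; grade L2 ≥ L2 ✓ → eligible.
Bereavement Leave — service 569 days ≥ 18 months (≈540 days) ✓; site Raleigh ✗ (not Tampa, Austin, or Cork) → not eligible.
401(k) Plan — status full-time ✓ (not excluded); no waiver, service 569 days < 24 months (≈720 days) ✗ → not eligible.

Home Office Allowance, Unlimited PTO Program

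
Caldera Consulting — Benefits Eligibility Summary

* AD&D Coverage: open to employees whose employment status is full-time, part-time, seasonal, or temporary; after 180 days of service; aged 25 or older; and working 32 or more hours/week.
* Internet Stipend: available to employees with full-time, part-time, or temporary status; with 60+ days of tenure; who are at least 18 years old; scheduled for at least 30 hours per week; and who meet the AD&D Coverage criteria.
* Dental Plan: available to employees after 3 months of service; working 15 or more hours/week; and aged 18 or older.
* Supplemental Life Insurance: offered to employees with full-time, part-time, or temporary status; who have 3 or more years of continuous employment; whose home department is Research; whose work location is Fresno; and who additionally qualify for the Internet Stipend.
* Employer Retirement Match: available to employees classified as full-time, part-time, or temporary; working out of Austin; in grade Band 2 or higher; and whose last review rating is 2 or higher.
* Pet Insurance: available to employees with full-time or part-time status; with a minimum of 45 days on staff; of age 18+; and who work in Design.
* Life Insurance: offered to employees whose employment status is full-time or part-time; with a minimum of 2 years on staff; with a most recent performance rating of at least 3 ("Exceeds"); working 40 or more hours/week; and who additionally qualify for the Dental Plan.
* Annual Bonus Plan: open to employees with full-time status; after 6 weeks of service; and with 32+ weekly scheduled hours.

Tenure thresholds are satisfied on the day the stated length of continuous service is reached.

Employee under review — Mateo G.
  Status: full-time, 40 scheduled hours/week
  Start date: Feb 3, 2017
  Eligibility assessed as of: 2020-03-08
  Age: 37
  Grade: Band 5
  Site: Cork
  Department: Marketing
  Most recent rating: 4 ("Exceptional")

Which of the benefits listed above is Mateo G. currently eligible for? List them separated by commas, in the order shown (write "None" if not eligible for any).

AD&D Coverage, Internet Stipend, Dental Plan, Life Insurance, Annual Bonus Plan

Service from Feb 3, 2017 to 2020-03-08: 1129 days.
AD&D Coverage — status full-time ✓; service 1129 days ≥ 180 days ✓; age 37 ≥ 25 ✓; 40 hrs/wk ≥ 32 ✓ → eligible.
Internet Stipend — status full-time ✓; service 1129 days ≥ 60 days ✓; age 37 ≥ 18 ✓; 40 hrs/wk ≥ 30 ✓; eligible for AD&D Coverage ✓ → eligible.
Dental Plan — service 1129 days ≥ 3 months (≈90 days) ✓; 40 hrs/wk ≥ 15 ✓; age 37 ≥ 18 ✓ → eligible.
Supplemental Life Insurance — status full-time ✓; service 1129 days ≥ 3 years (≈1095 days) ✓; dept Marketing ✗ → not eligible.
Employer Retirement Match — status full-time ✓; site Cork ✗ (not Austin) → not eligible.
Pet Insurance — status full-time ✓; service 1129 days ≥ 45 days ✓; age 37 ≥ 18 ✓; dept Marketing ✗ → not eligible.
Life Insurance — status full-time ✓; service 1129 days ≥ 2 years (≈730 days) ✓; rating 4 ≥ 3 ✓; 40 hrs/wk ≥ 40 ✓; eligible for Dental Plan ✓ → eligible.
Annual Bonus Plan — status full-time ✓; service 1129 days ≥ 6 weeks (≈42 days) ✓; 40 hrs/wk ≥ 32 ✓ → eligible.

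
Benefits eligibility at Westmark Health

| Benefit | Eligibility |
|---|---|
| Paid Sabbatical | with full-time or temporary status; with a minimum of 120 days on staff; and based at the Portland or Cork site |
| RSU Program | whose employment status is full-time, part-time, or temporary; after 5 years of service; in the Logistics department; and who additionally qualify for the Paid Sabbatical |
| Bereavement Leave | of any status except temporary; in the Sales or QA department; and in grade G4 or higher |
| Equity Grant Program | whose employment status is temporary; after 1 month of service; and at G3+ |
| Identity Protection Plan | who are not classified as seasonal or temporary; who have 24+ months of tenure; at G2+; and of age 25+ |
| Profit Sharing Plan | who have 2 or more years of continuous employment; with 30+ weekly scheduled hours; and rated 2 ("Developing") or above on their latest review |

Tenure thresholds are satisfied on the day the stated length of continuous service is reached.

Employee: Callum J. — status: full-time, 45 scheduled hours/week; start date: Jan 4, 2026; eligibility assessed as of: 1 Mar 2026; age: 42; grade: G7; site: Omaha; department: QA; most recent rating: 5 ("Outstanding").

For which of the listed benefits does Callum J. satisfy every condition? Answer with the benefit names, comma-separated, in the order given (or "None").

Bereavement Leave

Service from Jan 4, 2026 to 1 Mar 2026: 56 days.
Paid Sabbatical — status full-time ✓; service 56 days < 120 days ✗ → not eligible.
RSU Program — status full-time ✓; service 56 days < 5 years (≈1825 days) ✗ → not eligible.
Bereavement Leave — status full-time ✓ (not excluded); dept QA ✓; grade G7 ≥ G4 ✓ → eligible.
Equity Grant Program — status full-time ✗ (requires temporary) → not eligible.
Identity Protection Plan — status full-time ✓ (not excluded); service 56 days < 24 months (≈720 days) ✗ → not eligible.
Profit Sharing Plan — service 56 days < 2 years (≈730 days) ✗ → not eligible.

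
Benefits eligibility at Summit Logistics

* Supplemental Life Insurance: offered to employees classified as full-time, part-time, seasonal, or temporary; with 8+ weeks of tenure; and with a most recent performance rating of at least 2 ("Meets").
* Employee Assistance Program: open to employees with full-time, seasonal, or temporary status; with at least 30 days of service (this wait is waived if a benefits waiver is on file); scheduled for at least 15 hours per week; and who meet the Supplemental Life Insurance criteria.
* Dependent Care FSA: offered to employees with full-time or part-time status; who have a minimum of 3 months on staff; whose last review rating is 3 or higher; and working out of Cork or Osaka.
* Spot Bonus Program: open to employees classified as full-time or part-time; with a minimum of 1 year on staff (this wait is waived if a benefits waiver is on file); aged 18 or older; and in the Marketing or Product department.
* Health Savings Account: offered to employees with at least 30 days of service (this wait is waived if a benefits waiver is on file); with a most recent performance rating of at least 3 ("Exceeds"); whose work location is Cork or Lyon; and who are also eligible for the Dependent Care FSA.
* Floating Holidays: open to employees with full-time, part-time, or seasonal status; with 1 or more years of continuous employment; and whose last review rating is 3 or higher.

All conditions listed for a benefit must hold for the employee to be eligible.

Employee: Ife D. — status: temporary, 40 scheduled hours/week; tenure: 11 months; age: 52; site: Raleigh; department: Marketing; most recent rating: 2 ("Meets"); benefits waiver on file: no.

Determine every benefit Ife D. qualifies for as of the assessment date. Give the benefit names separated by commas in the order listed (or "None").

Supplemental Life Insurance — status temporary ✓; service 11 months ≥ 8 weeks (≈56 days) ✓; rating 2 ≥ 2 ✓ → eligible.
Employee Assistance Program — status temporary ✓; no waiver, service 11 months ≥ 30 days ✓; 40 hrs/wk ≥ 15 ✓; eligible for Supplemental Life Insurance ✓ → eligible.
Dependent Care FSA — status temporary ✗ (requires full-time or part-time) → not eligible.
Spot Bonus Program — status temporary ✗ (requires full-time or part-time) → not eligible.
Health Savings Account — no waiver, service 11 months ≥ 30 days ✓; rating 2 < 3 ✗ → not eligible.
Floating Holidays — status temporary ✗ (requires full-time, part-time, or seasonal) → not eligible.

Supplemental Life Insurance, Employee Assistance Program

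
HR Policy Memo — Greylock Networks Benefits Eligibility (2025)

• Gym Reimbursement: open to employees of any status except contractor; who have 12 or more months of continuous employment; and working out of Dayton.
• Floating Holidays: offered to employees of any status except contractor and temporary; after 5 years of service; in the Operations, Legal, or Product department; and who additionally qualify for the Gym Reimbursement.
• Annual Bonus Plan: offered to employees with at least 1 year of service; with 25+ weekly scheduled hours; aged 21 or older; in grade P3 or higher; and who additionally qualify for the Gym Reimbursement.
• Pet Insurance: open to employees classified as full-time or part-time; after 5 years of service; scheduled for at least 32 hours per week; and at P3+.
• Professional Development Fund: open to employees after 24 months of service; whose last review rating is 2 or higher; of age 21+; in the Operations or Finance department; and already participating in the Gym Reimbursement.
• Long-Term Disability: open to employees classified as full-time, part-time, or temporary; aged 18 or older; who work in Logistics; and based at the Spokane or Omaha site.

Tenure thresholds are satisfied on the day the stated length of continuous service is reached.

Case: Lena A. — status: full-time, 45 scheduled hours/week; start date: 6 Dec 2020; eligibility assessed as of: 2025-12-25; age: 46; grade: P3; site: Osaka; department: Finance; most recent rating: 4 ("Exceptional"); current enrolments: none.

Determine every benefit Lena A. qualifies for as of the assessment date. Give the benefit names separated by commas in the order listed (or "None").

Pet Insurance

Service from 6 Dec 2020 to 2025-12-25: 1845 days.
Gym Reimbursement — status full-time ✓ (not excluded); service 1845 days ≥ 12 months (≈360 days) ✓; site Osaka ✗ (not Dayton) → not eligible.
Floating Holidays — status full-time ✓ (not excluded); service 1845 days ≥ 5 years (≈1825 days) ✓; dept Finance ✗ → not eligible.
Annual Bonus Plan — service 1845 days ≥ 1 year (≈365 days) ✓; 45 hrs/wk ≥ 25 ✓; age 46 ≥ 21 ✓; grade P3 ≥ P3 ✓; not eligible for Gym Reimbursement ✗ → not eligible.
Pet Insurance — status full-time ✓; service 1845 days ≥ 5 years (≈1825 days) ✓; 45 hrs/wk ≥ 32 ✓; grade P3 ≥ P3 ✓ → eligible.
Professional Development Fund — service 1845 days ≥ 24 months (≈720 days) ✓; rating 4 ≥ 2 ✓; age 46 ≥ 21 ✓; dept Finance ✓; not enrolled in Gym Reimbursement ✗ → not eligible.
Long-Term Disability — status full-time ✓; age 46 ≥ 18 ✓; dept Finance ✗ → not eligible.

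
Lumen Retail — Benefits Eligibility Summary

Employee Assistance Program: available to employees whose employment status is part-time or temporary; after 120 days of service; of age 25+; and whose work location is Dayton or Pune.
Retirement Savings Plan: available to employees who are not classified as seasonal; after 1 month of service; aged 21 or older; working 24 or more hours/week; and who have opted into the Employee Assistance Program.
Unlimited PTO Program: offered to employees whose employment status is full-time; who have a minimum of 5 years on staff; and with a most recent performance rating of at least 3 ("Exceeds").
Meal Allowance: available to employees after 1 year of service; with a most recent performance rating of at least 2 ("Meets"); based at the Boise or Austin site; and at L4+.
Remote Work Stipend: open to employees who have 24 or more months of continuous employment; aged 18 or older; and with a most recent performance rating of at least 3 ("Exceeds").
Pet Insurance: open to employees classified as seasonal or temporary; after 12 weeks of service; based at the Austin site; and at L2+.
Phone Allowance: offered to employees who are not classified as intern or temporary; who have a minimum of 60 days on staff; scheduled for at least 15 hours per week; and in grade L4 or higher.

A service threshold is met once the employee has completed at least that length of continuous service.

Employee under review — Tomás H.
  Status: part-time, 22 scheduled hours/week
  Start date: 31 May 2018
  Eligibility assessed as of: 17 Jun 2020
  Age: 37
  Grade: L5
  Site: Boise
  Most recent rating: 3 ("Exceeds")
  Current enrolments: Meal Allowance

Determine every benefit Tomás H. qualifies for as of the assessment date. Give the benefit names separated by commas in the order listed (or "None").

Service from 31 May 2018 to 17 Jun 2020: 748 days.
Employee Assistance Program — status part-time ✓; service 748 days ≥ 120 days ✓; age 37 ≥ 25 ✓; site Boise ✗ (not Dayton or Pune) → not eligible.
Retirement Savings Plan — status part-time ✓ (not excluded); service 748 days ≥ 1 month (≈30 days) ✓; age 37 ≥ 21 ✓; 22 hrs/wk < 24 ✗ → not eligible.
Unlimited PTO Program — status part-time ✗ (requires full-time) → not eligible.
Meal Allowance — service 748 days ≥ 1 year (≈365 days) ✓; rating 3 ≥ 2 ✓; site Boise ✓; grade L5 ≥ L4 ✓ → eligible.
Remote Work Stipend — service 748 days ≥ 24 months (≈720 days) ✓; age 37 ≥ 18 ✓; rating 3 ≥ 3 ✓ → eligible.
Pet Insurance — status part-time ✗ (requires seasonal or temporary) → not eligible.
Phone Allowance — status part-time ✓ (not excluded); service 748 days ≥ 60 days ✓; 22 hrs/wk ≥ 15 ✓; grade L5 ≥ L4 ✓ → eligible.

Meal Allowance, Remote Work Stipend, Phone Allowance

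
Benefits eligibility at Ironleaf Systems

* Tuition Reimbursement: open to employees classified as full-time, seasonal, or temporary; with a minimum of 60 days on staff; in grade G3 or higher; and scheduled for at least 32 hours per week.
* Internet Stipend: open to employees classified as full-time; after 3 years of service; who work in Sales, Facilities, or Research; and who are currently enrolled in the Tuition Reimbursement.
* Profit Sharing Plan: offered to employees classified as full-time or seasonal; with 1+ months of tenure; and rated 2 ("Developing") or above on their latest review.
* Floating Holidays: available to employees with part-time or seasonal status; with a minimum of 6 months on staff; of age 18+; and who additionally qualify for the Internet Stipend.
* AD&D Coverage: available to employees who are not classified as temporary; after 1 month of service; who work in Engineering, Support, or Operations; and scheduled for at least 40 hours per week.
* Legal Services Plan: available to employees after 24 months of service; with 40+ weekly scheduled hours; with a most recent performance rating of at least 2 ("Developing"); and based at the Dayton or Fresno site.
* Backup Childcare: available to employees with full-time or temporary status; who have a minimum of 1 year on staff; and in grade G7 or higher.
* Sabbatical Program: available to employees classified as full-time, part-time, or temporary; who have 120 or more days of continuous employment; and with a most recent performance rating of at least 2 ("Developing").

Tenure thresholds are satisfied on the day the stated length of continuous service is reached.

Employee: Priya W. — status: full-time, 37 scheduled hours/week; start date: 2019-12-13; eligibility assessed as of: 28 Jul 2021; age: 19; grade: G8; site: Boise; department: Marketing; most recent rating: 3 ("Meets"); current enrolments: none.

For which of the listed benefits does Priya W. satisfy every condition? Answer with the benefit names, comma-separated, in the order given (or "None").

Tuition Reimbursement, Profit Sharing Plan, Backup Childcare, Sabbatical Program

Service from 2019-12-13 to 28 Jul 2021: 593 days.
Tuition Reimbursement — status full-time ✓; service 593 days ≥ 60 days ✓; grade G8 ≥ G3 ✓; 37 hrs/wk ≥ 32 ✓ → eligible.
Internet Stipend — status full-time ✓; service 593 days < 3 years (≈1095 days) ✗ → not eligible.
Profit Sharing Plan — status full-time ✓; service 593 days ≥ 1 month (≈30 days) ✓; rating 3 ≥ 2 ✓ → eligible.
Floating Holidays — status full-time ✗ (requires part-time or seasonal) → not eligible.
AD&D Coverage — status full-time ✓ (not excluded); service 593 days ≥ 1 month (≈30 days) ✓; dept Marketing ✗ → not eligible.
Legal Services Plan — service 593 days < 24 months (≈720 days) ✗ → not eligible.
Backup Childcare — status full-time ✓; service 593 days ≥ 1 year (≈365 days) ✓; grade G8 ≥ G7 ✓ → eligible.
Sabbatical Program — status full-time ✓; service 593 days ≥ 120 days ✓; rating 3 ≥ 2 ✓ → eligible.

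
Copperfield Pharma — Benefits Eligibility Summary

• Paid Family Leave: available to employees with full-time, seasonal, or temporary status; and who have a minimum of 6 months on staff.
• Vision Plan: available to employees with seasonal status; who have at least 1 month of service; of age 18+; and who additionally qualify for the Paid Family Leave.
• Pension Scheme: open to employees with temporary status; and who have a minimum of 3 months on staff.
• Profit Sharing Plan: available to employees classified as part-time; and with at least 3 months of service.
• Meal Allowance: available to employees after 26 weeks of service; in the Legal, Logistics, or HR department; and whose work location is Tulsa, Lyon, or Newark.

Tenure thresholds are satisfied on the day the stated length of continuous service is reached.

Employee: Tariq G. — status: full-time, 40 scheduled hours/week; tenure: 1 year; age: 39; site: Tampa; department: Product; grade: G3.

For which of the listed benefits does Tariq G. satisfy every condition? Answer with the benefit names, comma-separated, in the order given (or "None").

Paid Family Leave — status full-time ✓; service 1 year ≥ 6 months (≈180 days) ✓ → eligible.
Vision Plan — status full-time ✗ (requires seasonal) → not eligible.
Pension Scheme — status full-time ✗ (requires temporary) → not eligible.
Profit Sharing Plan — status full-time ✗ (requires part-time) → not eligible.
Meal Allowance — service 1 year ≥ 26 weeks (≈182 days) ✓; dept Product ✗ → not eligible.

Paid Family Leave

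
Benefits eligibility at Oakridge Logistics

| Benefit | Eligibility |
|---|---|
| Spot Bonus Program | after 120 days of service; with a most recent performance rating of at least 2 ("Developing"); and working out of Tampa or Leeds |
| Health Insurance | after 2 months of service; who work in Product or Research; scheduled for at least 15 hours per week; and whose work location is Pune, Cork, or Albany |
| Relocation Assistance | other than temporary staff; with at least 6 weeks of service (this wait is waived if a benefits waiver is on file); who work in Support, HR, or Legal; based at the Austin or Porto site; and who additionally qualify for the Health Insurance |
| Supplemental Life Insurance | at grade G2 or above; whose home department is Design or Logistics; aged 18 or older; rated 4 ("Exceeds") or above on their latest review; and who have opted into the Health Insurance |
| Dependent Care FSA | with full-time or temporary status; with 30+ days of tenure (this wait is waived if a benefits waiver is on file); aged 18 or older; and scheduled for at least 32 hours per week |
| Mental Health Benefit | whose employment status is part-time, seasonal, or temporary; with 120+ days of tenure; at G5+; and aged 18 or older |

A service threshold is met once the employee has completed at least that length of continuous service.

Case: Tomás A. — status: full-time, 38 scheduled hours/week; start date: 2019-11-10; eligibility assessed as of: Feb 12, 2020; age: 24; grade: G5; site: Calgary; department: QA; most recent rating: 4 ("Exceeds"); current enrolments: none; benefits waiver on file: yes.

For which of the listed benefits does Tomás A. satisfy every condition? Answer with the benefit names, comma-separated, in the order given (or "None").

Dependent Care FSA

Service from 2019-11-10 to Feb 12, 2020: 94 days.
Spot Bonus Program — service 94 days < 120 days ✗ → not eligible.
Health Insurance — service 94 days ≥ 2 months (≈60 days) ✓; dept QA ✗ → not eligible.
Relocation Assistance — status full-time ✓ (not excluded); benefits waiver on file ✓; dept QA ✗ → not eligible.
Supplemental Life Insurance — grade G5 ≥ G2 ✓; dept QA ✗ → not eligible.
Dependent Care FSA — status full-time ✓; benefits waiver on file ✓; age 24 ≥ 18 ✓; 38 hrs/wk ≥ 32 ✓ → eligible.
Mental Health Benefit — status full-time ✗ (requires part-time, seasonal, or temporary) → not eligible.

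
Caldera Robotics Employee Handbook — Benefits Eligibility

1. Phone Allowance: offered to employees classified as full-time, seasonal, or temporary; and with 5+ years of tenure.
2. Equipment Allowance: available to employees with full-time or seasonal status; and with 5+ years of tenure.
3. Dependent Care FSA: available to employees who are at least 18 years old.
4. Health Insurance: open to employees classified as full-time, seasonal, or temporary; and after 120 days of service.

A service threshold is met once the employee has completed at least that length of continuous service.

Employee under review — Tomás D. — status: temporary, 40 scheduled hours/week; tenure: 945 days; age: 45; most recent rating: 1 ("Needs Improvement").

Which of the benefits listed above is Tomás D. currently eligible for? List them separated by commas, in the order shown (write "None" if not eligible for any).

Dependent Care FSA, Health Insurance

Phone Allowance — status temporary ✓; service 945 days < 5 years (≈1825 days) ✗ → not eligible.
Equipment Allowance — status temporary ✗ (requires full-time or seasonal) → not eligible.
Dependent Care FSA — age 45 ≥ 18 ✓ → eligible.
Health Insurance — status temporary ✓; service 945 days ≥ 120 days ✓ → eligible.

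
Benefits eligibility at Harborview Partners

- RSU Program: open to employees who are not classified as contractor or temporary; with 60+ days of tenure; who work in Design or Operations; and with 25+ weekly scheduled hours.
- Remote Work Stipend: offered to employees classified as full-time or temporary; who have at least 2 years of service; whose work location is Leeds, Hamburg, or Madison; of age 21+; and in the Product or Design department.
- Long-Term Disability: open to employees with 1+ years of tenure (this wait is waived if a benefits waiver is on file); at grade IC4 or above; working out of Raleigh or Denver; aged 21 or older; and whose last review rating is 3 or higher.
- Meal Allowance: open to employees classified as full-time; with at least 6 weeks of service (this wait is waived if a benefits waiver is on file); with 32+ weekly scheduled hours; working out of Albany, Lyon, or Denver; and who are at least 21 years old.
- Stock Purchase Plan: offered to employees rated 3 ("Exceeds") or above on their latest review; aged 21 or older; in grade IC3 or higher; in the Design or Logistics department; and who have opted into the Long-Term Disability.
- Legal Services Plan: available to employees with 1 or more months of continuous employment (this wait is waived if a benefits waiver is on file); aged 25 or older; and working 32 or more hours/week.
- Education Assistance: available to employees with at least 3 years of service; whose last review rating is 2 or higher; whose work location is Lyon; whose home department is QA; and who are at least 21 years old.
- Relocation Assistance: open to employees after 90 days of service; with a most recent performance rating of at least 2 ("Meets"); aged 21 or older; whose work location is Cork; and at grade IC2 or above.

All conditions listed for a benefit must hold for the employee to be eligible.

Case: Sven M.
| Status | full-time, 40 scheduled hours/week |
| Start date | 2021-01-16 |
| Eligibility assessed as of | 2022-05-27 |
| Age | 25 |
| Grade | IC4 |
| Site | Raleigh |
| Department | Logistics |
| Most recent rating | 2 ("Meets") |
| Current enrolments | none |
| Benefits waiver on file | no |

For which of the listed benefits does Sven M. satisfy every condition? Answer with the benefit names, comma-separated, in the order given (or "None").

Service from 2021-01-16 to 2022-05-27: 496 days.
RSU Program — status full-time ✓ (not excluded); service 496 days ≥ 60 days ✓; dept Logistics ✗ → not eligible.
Remote Work Stipend — status full-time ✓; service 496 days < 2 years (≈730 days) ✗ → not eligible.
Long-Term Disability — no waiver, service 496 days ≥ 1 year (≈365 days) ✓; grade IC4 ≥ IC4 ✓; site Raleigh ✓; age 25 ≥ 21 ✓; rating 2 < 3 ✗ → not eligible.
Meal Allowance — status full-time ✓; no waiver, service 496 days ≥ 6 weeks (≈42 days) ✓; 40 hrs/wk ≥ 32 ✓; site Raleigh ✗ (not Albany, Lyon, or Denver) → not eligible.
Stock Purchase Plan — rating 2 < 3 ✗ → not eligible.
Legal Services Plan — no waiver, service 496 days ≥ 1 month (≈30 days) ✓; age 25 ≥ 25 ✓; 40 hrs/wk ≥ 32 ✓ → eligible.
Education Assistance — service 496 days < 3 years (≈1095 days) ✗ → not eligible.
Relocation Assistance — service 496 days ≥ 90 days ✓; rating 2 ≥ 2 ✓; age 25 ≥ 21 ✓; site Raleigh ✗ (not Cork) → not eligible.

Legal Services Plan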